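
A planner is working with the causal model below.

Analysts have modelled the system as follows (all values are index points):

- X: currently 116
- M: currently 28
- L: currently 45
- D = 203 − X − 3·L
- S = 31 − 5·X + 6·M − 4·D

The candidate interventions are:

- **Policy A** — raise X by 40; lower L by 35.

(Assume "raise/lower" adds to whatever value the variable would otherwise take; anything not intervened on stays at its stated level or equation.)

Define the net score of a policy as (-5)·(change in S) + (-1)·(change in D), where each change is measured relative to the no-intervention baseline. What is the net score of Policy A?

Baseline:
  X = 116
  M = 28
  L = 45
  D = 203 − 116 − 3·45 = -48
  S = 31 − 5·116 + 6·28 − 4·(-48) = -189
Policy A (X + 40, L − 35):
  X = 116 + 40 = 156
  M = 28
  L = 45 − 35 = 10
  D = 203 − 156 − 3·10 = 17
  S = 31 − 5·156 + 6·28 − 4·17 = -649
ΔS = -649 − (-189) = -460; ΔD = 17 − (-48) = 65
Score = (-5)·(-460) + (-1)·65 = 2235

2235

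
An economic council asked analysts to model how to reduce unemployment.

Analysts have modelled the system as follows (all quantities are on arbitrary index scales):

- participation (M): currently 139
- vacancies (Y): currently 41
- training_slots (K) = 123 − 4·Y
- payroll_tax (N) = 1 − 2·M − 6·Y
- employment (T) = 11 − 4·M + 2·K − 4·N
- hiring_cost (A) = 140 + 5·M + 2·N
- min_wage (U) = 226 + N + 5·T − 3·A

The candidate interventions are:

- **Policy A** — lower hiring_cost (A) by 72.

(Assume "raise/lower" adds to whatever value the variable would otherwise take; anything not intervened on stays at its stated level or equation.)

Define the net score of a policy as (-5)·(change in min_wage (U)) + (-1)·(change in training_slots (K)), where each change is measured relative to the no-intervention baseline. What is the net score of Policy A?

Baseline:
  M = 139
  Y = 41
  K = 123 − 4·41 = -41
  N = 1 − 2·139 − 6·41 = -523
  T = 11 − 4·139 + 2·(-41) − 4·(-523) = 1465
  A = 140 + 5·139 + 2·(-523) = -211
  U = 226 + (-523) + 5·1465 − 3·(-211) = 7661
Policy A (A − 72):
  M = 139
  Y = 41
  K = 123 − 4·41 = -41
  N = 1 − 2·139 − 6·41 = -523
  T = 11 − 4·139 + 2·(-41) − 4·(-523) = 1465
  A = 140 + 5·139 + 2·(-523) (−72 from intervention) = -283
  U = 226 + (-523) + 5·1465 − 3·(-283) = 7877
ΔU = 7877 − 7661 = 216; ΔK = -41 − (-41) = 0
Score = (-5)·216 + (-1)·0 = -1080

-1080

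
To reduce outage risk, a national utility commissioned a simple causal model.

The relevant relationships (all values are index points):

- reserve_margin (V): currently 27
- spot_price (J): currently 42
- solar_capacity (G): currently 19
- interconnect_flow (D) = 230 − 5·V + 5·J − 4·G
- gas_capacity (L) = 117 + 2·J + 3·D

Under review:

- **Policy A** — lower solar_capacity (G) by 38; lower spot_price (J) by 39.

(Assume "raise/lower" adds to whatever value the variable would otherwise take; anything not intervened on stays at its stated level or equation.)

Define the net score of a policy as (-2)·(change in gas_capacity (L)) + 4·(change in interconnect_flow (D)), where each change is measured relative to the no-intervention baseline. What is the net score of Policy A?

242

Baseline:
  V = 27
  J = 42
  G = 19
  D = 230 − 5·27 + 5·42 − 4·19 = 229
  L = 117 + 2·42 + 3·229 = 888
Policy A (G − 38, J − 39):
  V = 27
  J = 42 − 39 = 3
  G = 19 − 38 = -19
  D = 230 − 5·27 + 5·3 − 4·(-19) = 186
  L = 117 + 2·3 + 3·186 = 681
ΔL = 681 − 888 = -207; ΔD = 186 − 229 = -43
Score = (-2)·(-207) + 4·(-43) = 242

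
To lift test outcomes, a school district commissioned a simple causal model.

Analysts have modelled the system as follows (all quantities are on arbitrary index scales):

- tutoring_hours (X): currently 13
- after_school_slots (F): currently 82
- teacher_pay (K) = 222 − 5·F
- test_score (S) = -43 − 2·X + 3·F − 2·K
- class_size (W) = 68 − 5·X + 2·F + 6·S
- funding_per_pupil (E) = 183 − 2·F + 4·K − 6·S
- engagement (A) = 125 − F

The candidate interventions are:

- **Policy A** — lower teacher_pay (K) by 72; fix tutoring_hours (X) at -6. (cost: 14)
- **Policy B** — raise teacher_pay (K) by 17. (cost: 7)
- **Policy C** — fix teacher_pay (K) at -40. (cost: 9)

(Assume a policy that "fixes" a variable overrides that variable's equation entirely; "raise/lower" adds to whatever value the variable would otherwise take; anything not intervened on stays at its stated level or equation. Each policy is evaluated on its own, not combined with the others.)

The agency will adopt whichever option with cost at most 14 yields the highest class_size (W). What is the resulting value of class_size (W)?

Policy A (K − 72, X := -6):
  X = -6
  F = 82
  K = 222 − 5·82 (−72 from intervention) = -260
  S = -43 − 2·(-6) + 3·82 − 2·(-260) = 735
  W = 68 − 5·(-6) + 2·82 + 6·735 = 4672
Policy B (K + 17):
  X = 13
  F = 82
  K = 222 − 5·82 (+17 from intervention) = -171
  S = -43 − 2·13 + 3·82 − 2·(-171) = 519
  W = 68 − 5·13 + 2·82 + 6·519 = 3281
Policy C (K := -40):
  X = 13
  F = 82
  K = -40
  S = -43 − 2·13 + 3·82 − 2·(-40) = 257
  W = 68 − 5·13 + 2·82 + 6·257 = 1709
Comparing — Policy A: W=4672, Policy B: W=3281, Policy C: W=1709. Highest is 4672 (Policy A).

4672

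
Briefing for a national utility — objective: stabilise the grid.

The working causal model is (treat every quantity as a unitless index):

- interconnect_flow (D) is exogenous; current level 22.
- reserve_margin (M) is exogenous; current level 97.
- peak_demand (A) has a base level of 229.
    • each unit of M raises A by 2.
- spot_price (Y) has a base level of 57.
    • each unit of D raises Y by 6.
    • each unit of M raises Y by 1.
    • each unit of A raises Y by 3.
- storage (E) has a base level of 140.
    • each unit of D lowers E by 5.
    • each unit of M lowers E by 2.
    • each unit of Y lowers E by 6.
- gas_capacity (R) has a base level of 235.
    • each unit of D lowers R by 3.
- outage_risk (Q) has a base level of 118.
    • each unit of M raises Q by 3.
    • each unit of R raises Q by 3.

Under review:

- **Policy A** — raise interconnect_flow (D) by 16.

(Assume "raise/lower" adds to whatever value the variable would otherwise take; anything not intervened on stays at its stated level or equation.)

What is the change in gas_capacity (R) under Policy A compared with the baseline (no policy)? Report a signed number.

Baseline:
  D = 22
  R = 235 − 3·22 = 169
Policy A (D + 16):
  D = 22 + 16 = 38
  R = 235 − 3·38 = 121
Change in R: 121 − 169 = -48

-48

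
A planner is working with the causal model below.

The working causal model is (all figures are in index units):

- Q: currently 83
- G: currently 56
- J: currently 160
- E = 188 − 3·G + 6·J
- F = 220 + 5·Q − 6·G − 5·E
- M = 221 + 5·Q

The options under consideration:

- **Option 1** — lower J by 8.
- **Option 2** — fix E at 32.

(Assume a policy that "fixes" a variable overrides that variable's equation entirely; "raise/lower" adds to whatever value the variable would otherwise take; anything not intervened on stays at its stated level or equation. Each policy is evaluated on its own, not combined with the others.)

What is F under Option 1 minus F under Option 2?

Option 1 (J − 8):
  Q = 83
  G = 56
  J = 160 − 8 = 152
  E = 188 − 3·56 + 6·152 = 932
  F = 220 + 5·83 − 6·56 − 5·932 = -4361
Option 2 (E := 32):
  Q = 83
  G = 56
  J = 160
  E = 32
  F = 220 + 5·83 − 6·56 − 5·32 = 139
F: -4361 − 139 = -4500

-4500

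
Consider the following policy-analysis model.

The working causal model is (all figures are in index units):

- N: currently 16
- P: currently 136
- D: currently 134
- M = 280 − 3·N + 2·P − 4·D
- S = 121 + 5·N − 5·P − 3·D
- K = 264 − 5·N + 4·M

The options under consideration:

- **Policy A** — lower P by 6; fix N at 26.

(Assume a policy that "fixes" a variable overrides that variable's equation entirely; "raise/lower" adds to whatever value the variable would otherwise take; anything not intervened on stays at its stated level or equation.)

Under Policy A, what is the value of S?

-801

Policy A (P − 6, N := 26):
  N = 26
  P = 136 − 6 = 130
  D = 134
  S = 121 + 5·26 − 5·130 − 3·134 = -801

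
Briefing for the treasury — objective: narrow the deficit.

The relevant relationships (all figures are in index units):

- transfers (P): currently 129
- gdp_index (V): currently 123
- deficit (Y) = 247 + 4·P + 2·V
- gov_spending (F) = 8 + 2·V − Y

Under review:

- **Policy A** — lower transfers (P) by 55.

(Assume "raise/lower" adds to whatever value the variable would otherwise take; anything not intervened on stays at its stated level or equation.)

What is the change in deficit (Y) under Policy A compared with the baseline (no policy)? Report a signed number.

-220

Baseline:
  P = 129
  V = 123
  Y = 247 + 4·129 + 2·123 = 1009
Policy A (P − 55):
  P = 129 − 55 = 74
  V = 123
  Y = 247 + 4·74 + 2·123 = 789
Change in Y: 789 − 1009 = -220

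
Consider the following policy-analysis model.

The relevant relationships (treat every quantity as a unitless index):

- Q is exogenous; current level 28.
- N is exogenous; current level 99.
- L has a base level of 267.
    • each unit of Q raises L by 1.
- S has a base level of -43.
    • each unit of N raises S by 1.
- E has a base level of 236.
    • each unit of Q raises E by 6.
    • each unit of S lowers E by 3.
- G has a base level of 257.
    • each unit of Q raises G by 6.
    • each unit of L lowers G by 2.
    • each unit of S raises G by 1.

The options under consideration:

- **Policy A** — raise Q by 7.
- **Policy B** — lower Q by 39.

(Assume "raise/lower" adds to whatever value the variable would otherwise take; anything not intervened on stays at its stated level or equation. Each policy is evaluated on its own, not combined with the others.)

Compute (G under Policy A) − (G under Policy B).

Policy A (Q + 7):
  Q = 28 + 7 = 35
  N = 99
  L = 267 + 35 = 302
  S = -43 + 99 = 56
  G = 257 + 6·35 − 2·302 + 56 = -81
Policy B (Q − 39):
  Q = 28 − 39 = -11
  N = 99
  L = 267 + (-11) = 256
  S = -43 + 99 = 56
  G = 257 + 6·(-11) − 2·256 + 56 = -265
G: -81 − (-265) = 184

184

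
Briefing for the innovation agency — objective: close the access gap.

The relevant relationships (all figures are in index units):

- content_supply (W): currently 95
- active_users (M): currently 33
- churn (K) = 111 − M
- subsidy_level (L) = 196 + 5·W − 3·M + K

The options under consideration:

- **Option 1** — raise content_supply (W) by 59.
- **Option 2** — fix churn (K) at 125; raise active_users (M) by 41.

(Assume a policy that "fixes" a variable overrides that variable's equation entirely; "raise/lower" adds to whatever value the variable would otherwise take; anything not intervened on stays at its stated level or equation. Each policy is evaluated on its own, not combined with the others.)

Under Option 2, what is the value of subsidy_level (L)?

574

Option 2 (K := 125, M + 41):
  W = 95
  M = 33 + 41 = 74
  K = 125
  L = 196 + 5·95 − 3·74 + 125 = 574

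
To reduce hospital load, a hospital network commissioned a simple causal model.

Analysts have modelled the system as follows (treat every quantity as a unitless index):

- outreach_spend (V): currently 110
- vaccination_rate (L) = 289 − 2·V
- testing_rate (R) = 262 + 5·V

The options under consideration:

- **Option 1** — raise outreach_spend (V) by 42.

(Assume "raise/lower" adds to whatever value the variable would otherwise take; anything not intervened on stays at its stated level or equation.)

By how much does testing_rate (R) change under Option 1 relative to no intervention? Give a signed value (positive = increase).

Baseline:
  V = 110
  R = 262 + 5·110 = 812
Option 1 (V + 42):
  V = 110 + 42 = 152
  R = 262 + 5·152 = 1022
Change in R: 1022 − 812 = 210

210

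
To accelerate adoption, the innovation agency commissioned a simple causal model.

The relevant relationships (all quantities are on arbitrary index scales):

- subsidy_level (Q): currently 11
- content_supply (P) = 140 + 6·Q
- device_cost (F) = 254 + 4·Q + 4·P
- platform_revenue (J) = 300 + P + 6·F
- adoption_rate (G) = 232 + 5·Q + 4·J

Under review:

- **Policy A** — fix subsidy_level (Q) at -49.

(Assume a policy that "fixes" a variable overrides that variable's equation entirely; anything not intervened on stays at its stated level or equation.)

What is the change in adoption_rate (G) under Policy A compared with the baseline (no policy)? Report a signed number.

Baseline:
  Q = 11
  P = 140 + 6·11 = 206
  F = 254 + 4·11 + 4·206 = 1122
  J = 300 + 206 + 6·1122 = 7238
  G = 232 + 5·11 + 4·7238 = 29239
Policy A (Q := -49):
  Q = -49
  P = 140 + 6·(-49) = -154
  F = 254 + 4·(-49) + 4·(-154) = -558
  J = 300 + (-154) + 6·(-558) = -3202
  G = 232 + 5·(-49) + 4·(-3202) = -12821
Change in G: -12821 − 29239 = -42060

-42060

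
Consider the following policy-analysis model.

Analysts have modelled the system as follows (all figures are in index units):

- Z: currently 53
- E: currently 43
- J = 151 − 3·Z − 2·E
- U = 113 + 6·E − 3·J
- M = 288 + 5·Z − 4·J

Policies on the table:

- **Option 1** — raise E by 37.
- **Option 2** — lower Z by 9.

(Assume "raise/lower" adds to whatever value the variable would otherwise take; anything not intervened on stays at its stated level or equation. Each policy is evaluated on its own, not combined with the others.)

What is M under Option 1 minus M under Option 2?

449

Option 1 (E + 37):
  Z = 53
  E = 43 + 37 = 80
  J = 151 − 3·53 − 2·80 = -168
  M = 288 + 5·53 − 4·(-168) = 1225
Option 2 (Z − 9):
  Z = 53 − 9 = 44
  E = 43
  J = 151 − 3·44 − 2·43 = -67
  M = 288 + 5·44 − 4·(-67) = 776
M: 1225 − 776 = 449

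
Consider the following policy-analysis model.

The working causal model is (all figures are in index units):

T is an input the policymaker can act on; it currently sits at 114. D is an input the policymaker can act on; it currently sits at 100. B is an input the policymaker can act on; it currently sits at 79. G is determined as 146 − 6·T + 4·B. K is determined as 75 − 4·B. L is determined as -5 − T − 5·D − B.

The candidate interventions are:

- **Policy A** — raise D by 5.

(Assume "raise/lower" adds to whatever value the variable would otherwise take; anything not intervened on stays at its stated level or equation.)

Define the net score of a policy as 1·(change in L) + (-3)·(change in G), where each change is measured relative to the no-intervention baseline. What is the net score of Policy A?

Baseline:
  T = 114
  D = 100
  B = 79
  G = 146 − 6·114 + 4·79 = -222
  L = -5 − 114 − 5·100 − 79 = -698
Policy A (D + 5):
  T = 114
  D = 100 + 5 = 105
  B = 79
  G = 146 − 6·114 + 4·79 = -222
  L = -5 − 114 − 5·105 − 79 = -723
ΔL = -723 − (-698) = -25; ΔG = -222 − (-222) = 0
Score = 1·(-25) + (-3)·0 = -25

-25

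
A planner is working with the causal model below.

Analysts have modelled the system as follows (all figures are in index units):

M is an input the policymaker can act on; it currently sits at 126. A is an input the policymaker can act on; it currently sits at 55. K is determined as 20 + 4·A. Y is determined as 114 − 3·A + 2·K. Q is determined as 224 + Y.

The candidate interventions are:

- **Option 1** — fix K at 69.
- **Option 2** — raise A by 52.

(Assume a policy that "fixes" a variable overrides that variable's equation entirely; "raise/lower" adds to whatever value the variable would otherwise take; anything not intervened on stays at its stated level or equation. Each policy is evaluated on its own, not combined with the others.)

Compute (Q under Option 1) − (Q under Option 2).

Option 1 (K := 69):
  A = 55
  K = 69
  Y = 114 − 3·55 + 2·69 = 87
  Q = 224 + 87 = 311
Option 2 (A + 52):
  A = 55 + 52 = 107
  K = 20 + 4·107 = 448
  Y = 114 − 3·107 + 2·448 = 689
  Q = 224 + 689 = 913
Q: 311 − 913 = -602

-602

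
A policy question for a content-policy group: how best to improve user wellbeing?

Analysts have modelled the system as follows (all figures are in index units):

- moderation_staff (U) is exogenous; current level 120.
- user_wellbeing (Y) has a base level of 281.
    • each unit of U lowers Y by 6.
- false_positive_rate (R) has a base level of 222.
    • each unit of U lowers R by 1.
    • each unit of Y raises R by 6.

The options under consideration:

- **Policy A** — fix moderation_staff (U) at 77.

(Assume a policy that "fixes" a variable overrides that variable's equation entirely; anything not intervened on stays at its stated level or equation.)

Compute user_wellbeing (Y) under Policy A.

Policy A (U := 77):
  U = 77
  Y = 281 − 6·77 = -181

-181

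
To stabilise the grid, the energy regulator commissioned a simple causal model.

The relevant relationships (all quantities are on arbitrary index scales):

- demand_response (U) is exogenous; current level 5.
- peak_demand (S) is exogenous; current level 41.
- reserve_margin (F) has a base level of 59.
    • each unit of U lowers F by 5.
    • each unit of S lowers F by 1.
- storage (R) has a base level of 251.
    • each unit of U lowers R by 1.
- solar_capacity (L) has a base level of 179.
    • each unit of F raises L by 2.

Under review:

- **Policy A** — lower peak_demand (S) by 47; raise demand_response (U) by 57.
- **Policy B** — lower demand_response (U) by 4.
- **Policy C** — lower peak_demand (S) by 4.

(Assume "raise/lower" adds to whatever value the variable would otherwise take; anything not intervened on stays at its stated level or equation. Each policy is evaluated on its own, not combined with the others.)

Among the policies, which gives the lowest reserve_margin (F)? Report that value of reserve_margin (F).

-245

Policy A (S − 47, U + 57):
  U = 5 + 57 = 62
  S = 41 − 47 = -6
  F = 59 − 5·62 − (-6) = -245
Policy B (U − 4):
  U = 5 − 4 = 1
  S = 41
  F = 59 − 5·1 − 41 = 13
Policy C (S − 4):
  U = 5
  S = 41 − 4 = 37
  F = 59 − 5·5 − 37 = -3
Comparing — Policy A: F=-245, Policy B: F=13, Policy C: F=-3. Lowest is -245 (Policy A).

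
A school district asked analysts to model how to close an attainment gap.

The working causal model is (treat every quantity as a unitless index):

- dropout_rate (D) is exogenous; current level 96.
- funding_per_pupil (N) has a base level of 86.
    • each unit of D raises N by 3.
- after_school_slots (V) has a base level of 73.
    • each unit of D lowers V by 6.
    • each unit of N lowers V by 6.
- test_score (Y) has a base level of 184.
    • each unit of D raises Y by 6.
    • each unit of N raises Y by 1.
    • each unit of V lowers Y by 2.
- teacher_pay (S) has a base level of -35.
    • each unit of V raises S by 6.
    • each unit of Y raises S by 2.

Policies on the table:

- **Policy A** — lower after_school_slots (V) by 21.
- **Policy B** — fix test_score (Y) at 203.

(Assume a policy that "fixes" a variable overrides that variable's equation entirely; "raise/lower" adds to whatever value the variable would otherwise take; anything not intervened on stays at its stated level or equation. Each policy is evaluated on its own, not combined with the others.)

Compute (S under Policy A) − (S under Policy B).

Policy A (V − 21):
  D = 96
  N = 86 + 3·96 = 374
  V = 73 − 6·96 − 6·374 (−21 from intervention) = -2768
  Y = 184 + 6·96 + 374 − 2·(-2768) = 6670
  S = -35 + 6·(-2768) + 2·6670 = -3303
Policy B (Y := 203):
  D = 96
  N = 86 + 3·96 = 374
  V = 73 − 6·96 − 6·374 = -2747
  Y = 203
  S = -35 + 6·(-2747) + 2·203 = -16111
S: -3303 − (-16111) = 12808

12808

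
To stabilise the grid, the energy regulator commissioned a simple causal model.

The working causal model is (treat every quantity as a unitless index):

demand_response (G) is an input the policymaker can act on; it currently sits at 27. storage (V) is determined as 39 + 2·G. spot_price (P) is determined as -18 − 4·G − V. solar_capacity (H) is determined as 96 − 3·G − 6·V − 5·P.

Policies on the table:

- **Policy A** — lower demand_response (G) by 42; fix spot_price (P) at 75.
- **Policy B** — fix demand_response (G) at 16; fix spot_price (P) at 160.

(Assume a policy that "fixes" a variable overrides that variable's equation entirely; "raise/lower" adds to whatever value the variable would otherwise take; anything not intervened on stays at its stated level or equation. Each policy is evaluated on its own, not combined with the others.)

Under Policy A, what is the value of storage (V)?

9

Policy A (G − 42, P := 75):
  G = 27 − 42 = -15
  V = 39 + 2·(-15) = 9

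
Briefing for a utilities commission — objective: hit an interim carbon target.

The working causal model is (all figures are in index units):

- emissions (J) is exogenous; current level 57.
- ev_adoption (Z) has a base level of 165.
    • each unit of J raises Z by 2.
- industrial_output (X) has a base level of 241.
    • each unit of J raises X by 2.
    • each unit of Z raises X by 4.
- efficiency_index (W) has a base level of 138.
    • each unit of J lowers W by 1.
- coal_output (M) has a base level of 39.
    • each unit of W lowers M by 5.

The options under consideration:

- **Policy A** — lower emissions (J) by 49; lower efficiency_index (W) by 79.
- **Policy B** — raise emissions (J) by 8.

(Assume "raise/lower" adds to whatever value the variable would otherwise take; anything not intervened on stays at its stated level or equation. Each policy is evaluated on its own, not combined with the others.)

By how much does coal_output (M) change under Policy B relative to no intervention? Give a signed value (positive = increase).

Baseline:
  J = 57
  W = 138 − 57 = 81
  M = 39 − 5·81 = -366
Policy B (J + 8):
  J = 57 + 8 = 65
  W = 138 − 65 = 73
  M = 39 − 5·73 = -326
Change in M: -326 − (-366) = 40

40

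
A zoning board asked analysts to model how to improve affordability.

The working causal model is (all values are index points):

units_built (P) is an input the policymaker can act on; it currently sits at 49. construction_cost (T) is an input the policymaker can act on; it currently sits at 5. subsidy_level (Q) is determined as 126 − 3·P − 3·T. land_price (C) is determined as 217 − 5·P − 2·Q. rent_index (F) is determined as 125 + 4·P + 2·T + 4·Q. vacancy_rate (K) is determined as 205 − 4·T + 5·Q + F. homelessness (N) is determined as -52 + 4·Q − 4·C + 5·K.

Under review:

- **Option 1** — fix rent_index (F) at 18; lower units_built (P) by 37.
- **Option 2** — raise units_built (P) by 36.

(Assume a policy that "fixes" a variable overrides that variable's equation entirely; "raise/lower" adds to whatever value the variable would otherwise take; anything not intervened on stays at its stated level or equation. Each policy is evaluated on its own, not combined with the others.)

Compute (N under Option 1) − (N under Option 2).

Option 1 (F := 18, P − 37):
  P = 49 − 37 = 12
  T = 5
  Q = 126 − 3·12 − 3·5 = 75
  C = 217 − 5·12 − 2·75 = 7
  F = 18
  K = 205 − 4·5 + 5·75 + 18 = 578
  N = -52 + 4·75 − 4·7 + 5·578 = 3110
Option 2 (P + 36):
  P = 49 + 36 = 85
  T = 5
  Q = 126 − 3·85 − 3·5 = -144
  C = 217 − 5·85 − 2·(-144) = 80
  F = 125 + 4·85 + 2·5 + 4·(-144) = -101
  K = 205 − 4·5 + 5·(-144) + (-101) = -636
  N = -52 + 4·(-144) − 4·80 + 5·(-636) = -4128
N: 3110 − (-4128) = 7238

7238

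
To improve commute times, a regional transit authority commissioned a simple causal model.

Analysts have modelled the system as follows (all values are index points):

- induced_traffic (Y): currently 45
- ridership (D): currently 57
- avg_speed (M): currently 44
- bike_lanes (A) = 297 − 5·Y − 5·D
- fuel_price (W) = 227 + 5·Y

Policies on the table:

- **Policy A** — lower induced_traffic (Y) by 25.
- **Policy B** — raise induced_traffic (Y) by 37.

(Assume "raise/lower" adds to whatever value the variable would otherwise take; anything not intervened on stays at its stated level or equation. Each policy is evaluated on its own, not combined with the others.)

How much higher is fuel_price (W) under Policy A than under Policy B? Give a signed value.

Policy A (Y − 25):
  Y = 45 − 25 = 20
  W = 227 + 5·20 = 327
Policy B (Y + 37):
  Y = 45 + 37 = 82
  W = 227 + 5·82 = 637
W: 327 − 637 = -310

-310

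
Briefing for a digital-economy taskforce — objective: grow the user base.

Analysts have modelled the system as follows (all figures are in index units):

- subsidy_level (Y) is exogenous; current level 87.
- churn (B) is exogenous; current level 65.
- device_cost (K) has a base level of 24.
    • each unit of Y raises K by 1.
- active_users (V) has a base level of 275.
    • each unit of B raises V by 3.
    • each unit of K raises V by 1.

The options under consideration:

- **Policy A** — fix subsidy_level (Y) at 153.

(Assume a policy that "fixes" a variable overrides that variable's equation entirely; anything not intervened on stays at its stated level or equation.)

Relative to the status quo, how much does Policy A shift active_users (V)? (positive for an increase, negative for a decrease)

66

Baseline:
  Y = 87
  B = 65
  K = 24 + 87 = 111
  V = 275 + 3·65 + 111 = 581
Policy A (Y := 153):
  Y = 153
  B = 65
  K = 24 + 153 = 177
  V = 275 + 3·65 + 177 = 647
Change in V: 647 − 581 = 66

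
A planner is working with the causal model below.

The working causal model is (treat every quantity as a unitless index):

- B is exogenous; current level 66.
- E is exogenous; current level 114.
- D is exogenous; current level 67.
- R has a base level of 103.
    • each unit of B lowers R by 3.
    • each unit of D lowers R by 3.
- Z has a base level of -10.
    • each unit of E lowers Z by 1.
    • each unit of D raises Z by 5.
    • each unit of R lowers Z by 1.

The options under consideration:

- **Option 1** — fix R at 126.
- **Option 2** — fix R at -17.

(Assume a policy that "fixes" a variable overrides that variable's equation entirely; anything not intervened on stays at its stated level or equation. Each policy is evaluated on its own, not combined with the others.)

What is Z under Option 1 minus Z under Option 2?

-143

Option 1 (R := 126):
  B = 66
  E = 114
  D = 67
  R = 126
  Z = -10 − 114 + 5·67 − 126 = 85
Option 2 (R := -17):
  B = 66
  E = 114
  D = 67
  R = -17
  Z = -10 − 114 + 5·67 − (-17) = 228
Z: 85 − 228 = -143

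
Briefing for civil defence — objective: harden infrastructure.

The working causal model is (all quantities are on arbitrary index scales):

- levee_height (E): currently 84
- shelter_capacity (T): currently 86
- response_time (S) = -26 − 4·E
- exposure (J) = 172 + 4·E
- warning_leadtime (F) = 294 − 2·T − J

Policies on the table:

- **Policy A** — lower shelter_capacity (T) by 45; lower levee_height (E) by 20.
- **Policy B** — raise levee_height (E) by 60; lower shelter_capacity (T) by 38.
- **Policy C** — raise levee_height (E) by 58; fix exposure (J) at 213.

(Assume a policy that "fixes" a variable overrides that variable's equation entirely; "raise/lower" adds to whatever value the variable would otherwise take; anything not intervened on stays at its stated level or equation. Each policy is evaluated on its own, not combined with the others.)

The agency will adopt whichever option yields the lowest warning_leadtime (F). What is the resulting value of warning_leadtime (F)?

-550

Policy A (T − 45, E − 20):
  E = 84 − 20 = 64
  T = 86 − 45 = 41
  J = 172 + 4·64 = 428
  F = 294 − 2·41 − 428 = -216
Policy B (E + 60, T − 38):
  E = 84 + 60 = 144
  T = 86 − 38 = 48
  J = 172 + 4·144 = 748
  F = 294 − 2·48 − 748 = -550
Policy C (E + 58, J := 213):
  E = 84 + 58 = 142
  T = 86
  J = 213
  F = 294 − 2·86 − 213 = -91
Comparing — Policy A: F=-216, Policy B: F=-550, Policy C: F=-91. Lowest is -550 (Policy B).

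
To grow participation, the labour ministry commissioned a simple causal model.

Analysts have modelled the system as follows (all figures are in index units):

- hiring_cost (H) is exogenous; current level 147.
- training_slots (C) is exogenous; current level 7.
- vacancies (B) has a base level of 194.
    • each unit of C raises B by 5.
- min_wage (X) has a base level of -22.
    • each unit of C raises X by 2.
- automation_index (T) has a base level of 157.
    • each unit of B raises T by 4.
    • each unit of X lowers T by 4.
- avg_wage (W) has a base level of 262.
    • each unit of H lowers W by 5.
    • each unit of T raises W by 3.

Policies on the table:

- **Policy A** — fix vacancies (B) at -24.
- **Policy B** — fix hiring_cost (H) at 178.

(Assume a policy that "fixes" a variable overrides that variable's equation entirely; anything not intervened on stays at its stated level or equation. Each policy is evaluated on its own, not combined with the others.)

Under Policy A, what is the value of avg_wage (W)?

-194

Policy A (B := -24):
  H = 147
  C = 7
  B = -24
  X = -22 + 2·7 = -8
  T = 157 + 4·(-24) − 4·(-8) = 93
  W = 262 − 5·147 + 3·93 = -194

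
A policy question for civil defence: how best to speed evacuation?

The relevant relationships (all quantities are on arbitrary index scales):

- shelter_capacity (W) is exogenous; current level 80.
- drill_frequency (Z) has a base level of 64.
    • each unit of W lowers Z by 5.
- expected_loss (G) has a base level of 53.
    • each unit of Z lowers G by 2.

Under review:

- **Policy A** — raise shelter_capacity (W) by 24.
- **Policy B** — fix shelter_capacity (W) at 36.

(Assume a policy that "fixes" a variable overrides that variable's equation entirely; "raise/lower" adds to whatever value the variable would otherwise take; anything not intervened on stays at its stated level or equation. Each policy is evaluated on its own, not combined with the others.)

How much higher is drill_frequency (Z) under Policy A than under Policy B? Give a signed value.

-340

Policy A (W + 24):
  W = 80 + 24 = 104
  Z = 64 − 5·104 = -456
Policy B (W := 36):
  W = 36
  Z = 64 − 5·36 = -116
Z: -456 − (-116) = -340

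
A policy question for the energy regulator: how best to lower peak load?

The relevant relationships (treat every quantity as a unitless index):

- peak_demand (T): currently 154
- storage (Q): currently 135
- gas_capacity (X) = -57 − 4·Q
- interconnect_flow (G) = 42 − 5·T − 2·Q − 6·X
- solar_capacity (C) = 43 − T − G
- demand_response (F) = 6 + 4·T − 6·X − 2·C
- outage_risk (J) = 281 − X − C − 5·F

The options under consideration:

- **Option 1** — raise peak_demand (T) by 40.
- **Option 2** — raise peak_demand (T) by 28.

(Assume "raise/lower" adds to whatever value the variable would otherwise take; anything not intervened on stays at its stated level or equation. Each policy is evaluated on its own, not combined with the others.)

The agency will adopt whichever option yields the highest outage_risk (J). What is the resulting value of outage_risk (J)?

-43757

Option 1 (T + 40):
  T = 154 + 40 = 194
  Q = 135
  X = -57 − 4·135 = -597
  G = 42 − 5·194 − 2·135 − 6·(-597) = 2384
  C = 43 − 194 − 2384 = -2535
  F = 6 + 4·194 − 6·(-597) − 2·(-2535) = 9434
  J = 281 − (-597) − (-2535) − 5·9434 = -43757
Option 2 (T + 28):
  T = 154 + 28 = 182
  Q = 135
  X = -57 − 4·135 = -597
  G = 42 − 5·182 − 2·135 − 6·(-597) = 2444
  C = 43 − 182 − 2444 = -2583
  F = 6 + 4·182 − 6·(-597) − 2·(-2583) = 9482
  J = 281 − (-597) − (-2583) − 5·9482 = -43949
Comparing — Option 1: J=-43757, Option 2: J=-43949. Highest is -43757 (Option 1).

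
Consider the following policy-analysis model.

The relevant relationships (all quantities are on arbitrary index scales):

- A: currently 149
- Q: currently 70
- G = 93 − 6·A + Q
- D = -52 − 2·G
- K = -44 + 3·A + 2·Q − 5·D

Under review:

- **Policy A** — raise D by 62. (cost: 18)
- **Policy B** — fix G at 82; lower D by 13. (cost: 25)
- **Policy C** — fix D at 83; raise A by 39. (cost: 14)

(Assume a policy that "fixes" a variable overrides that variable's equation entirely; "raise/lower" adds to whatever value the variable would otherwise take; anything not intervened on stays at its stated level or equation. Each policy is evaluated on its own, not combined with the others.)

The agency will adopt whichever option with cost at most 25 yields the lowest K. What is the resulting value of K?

Policy A (D + 62):
  A = 149
  Q = 70
  G = 93 − 6·149 + 70 = -731
  D = -52 − 2·(-731) (+62 from intervention) = 1472
  K = -44 + 3·149 + 2·70 − 5·1472 = -6817
Policy B (G := 82, D − 13):
  A = 149
  Q = 70
  G = 82
  D = -52 − 2·82 (−13 from intervention) = -229
  K = -44 + 3·149 + 2·70 − 5·(-229) = 1688
Policy C (D := 83, A + 39):
  A = 149 + 39 = 188
  Q = 70
  G = 93 − 6·188 + 70 = -965
  D = 83
  K = -44 + 3·188 + 2·70 − 5·83 = 245
Comparing — Policy A: K=-6817, Policy B: K=1688, Policy C: K=245. Lowest is -6817 (Policy A).

-6817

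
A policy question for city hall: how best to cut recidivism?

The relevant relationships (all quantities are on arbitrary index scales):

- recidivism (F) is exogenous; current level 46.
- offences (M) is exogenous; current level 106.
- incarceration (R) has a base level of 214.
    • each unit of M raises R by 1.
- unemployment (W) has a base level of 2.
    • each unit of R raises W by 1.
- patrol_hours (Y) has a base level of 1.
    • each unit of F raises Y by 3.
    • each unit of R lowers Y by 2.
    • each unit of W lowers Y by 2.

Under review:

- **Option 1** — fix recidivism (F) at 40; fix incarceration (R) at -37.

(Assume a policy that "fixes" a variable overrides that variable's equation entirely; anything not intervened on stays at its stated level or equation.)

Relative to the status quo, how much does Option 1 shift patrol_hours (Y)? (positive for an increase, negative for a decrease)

1410

Baseline:
  F = 46
  M = 106
  R = 214 + 106 = 320
  W = 2 + 320 = 322
  Y = 1 + 3·46 − 2·320 − 2·322 = -1145
Option 1 (F := 40, R := -37):
  F = 40
  M = 106
  R = -37
  W = 2 + (-37) = -35
  Y = 1 + 3·40 − 2·(-37) − 2·(-35) = 265
Change in Y: 265 − (-1145) = 1410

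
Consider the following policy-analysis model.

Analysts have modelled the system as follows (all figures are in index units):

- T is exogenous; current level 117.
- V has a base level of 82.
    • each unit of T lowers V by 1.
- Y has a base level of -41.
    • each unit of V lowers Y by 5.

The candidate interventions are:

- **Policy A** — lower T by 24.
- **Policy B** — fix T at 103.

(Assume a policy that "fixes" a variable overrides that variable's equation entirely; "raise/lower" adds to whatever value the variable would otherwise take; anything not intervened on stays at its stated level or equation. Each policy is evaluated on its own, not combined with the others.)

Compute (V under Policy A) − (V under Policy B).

10

Policy A (T − 24):
  T = 117 − 24 = 93
  V = 82 − 93 = -11
Policy B (T := 103):
  T = 103
  V = 82 − 103 = -21
V: -11 − (-21) = 10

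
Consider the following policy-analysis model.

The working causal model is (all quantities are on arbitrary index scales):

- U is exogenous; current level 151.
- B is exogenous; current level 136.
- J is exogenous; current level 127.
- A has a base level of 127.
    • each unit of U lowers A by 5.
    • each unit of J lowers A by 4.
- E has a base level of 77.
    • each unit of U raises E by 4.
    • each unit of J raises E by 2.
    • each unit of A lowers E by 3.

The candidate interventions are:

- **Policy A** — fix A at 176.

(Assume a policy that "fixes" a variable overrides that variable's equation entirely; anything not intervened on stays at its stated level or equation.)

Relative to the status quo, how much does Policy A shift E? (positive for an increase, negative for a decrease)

-3936

Baseline:
  U = 151
  J = 127
  A = 127 − 5·151 − 4·127 = -1136
  E = 77 + 4·151 + 2·127 − 3·(-1136) = 4343
Policy A (A := 176):
  U = 151
  J = 127
  A = 176
  E = 77 + 4·151 + 2·127 − 3·176 = 407
Change in E: 407 − 4343 = -3936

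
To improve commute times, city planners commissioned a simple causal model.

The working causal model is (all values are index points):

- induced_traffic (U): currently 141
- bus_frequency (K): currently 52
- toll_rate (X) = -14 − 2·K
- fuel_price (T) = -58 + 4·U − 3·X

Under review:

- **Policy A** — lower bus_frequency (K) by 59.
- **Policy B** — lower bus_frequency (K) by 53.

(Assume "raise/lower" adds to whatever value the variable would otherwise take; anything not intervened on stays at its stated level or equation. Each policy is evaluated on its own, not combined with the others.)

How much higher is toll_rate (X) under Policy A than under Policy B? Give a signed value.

Policy A (K − 59):
  K = 52 − 59 = -7
  X = -14 − 2·(-7) = 0
Policy B (K − 53):
  K = 52 − 53 = -1
  X = -14 − 2·(-1) = -12
X: 0 − (-12) = 12

12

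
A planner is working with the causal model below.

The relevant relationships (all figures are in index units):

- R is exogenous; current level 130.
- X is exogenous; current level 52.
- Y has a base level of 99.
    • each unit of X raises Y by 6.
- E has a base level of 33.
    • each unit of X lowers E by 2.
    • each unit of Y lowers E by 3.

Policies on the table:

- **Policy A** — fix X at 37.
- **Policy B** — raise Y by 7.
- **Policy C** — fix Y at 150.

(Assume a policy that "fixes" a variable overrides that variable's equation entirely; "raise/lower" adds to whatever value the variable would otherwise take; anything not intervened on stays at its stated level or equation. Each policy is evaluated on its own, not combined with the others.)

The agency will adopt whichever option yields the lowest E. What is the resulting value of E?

-1325

Policy A (X := 37):
  X = 37
  Y = 99 + 6·37 = 321
  E = 33 − 2·37 − 3·321 = -1004
Policy B (Y + 7):
  X = 52
  Y = 99 + 6·52 (+7 from intervention) = 418
  E = 33 − 2·52 − 3·418 = -1325
Policy C (Y := 150):
  X = 52
  Y = 150
  E = 33 − 2·52 − 3·150 = -521
Comparing — Policy A: E=-1004, Policy B: E=-1325, Policy C: E=-521. Lowest is -1325 (Policy B).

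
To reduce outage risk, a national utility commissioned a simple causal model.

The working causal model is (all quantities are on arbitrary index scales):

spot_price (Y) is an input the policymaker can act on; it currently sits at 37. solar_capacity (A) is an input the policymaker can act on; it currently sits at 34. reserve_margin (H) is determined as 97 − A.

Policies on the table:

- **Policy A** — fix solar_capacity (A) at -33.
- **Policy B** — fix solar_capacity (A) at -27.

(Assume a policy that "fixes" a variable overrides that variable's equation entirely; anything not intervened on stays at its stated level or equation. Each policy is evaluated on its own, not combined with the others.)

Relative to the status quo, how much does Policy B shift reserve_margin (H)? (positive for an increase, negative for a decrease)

61

Baseline:
  A = 34
  H = 97 − 34 = 63
Policy B (A := -27):
  A = -27
  H = 97 − (-27) = 124
Change in H: 124 − 63 = 61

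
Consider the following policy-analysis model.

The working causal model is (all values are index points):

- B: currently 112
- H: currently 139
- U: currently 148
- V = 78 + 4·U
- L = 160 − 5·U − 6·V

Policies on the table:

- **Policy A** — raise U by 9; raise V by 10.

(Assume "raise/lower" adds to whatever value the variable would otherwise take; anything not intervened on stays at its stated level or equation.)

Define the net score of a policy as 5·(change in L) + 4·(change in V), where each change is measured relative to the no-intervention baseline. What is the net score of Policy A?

Baseline:
  U = 148
  V = 78 + 4·148 = 670
  L = 160 − 5·148 − 6·670 = -4600
Policy A (U + 9, V + 10):
  U = 148 + 9 = 157
  V = 78 + 4·157 (+10 from intervention) = 716
  L = 160 − 5·157 − 6·716 = -4921
ΔL = -4921 − (-4600) = -321; ΔV = 716 − 670 = 46
Score = 5·(-321) + 4·46 = -1421

-1421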